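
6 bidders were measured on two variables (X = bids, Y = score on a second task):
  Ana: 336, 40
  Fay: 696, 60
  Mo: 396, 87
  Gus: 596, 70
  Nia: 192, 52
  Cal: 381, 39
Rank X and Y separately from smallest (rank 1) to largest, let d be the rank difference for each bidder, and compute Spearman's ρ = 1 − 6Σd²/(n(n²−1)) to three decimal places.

0.543

Ranks of variable 1: 2, 6, 4, 5, 1, 3
Ranks of variable 2: 2, 4, 6, 5, 3, 1
d = r₁ − r₂: 0, 2, -2, 0, -2, 2
d²: 0, 4, 4, 0, 4, 4; Σd² = 16
ρ = 1 − 6·16/(6·35) = 1 − 96/210 = 0.543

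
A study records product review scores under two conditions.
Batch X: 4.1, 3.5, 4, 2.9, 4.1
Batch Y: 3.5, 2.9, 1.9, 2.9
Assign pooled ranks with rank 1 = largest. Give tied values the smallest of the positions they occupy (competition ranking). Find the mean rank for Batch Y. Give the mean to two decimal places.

6.25

Sorted (descending): 4.1, 4.1, 4, 3.5, 3.5, 2.9, 2.9, 2.9, 1.9
The 2 values of 4.1 occupy positions 1–2 → each gets rank 1.
The 2 values of 3.5 occupy positions 4–5 → each gets rank 4.
The 3 values of 2.9 occupy positions 6–8 → each gets rank 6.
Batch Y values → pooled ranks: 3.5→4, 2.9→6, 1.9→9, 2.9→6
Mean rank = (4 + 6 + 9 + 6) / 4 = 6.25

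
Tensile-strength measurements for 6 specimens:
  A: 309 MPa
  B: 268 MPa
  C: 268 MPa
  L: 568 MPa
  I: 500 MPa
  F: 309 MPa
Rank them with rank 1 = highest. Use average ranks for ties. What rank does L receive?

Sorted (descending): 568, 500, 309, 309, 268, 268
The 2 values of 309 occupy positions 3–4 → average rank (3+4)/2 = 3.5.
The 2 values of 268 occupy positions 5–6 → average rank (5+6)/2 = 5.5.
L has value 568 MPa → rank 1.

1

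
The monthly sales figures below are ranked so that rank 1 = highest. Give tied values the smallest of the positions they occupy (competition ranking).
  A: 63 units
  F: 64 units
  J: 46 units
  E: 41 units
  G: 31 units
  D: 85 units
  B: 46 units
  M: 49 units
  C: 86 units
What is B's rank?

6

Sorted (descending): 86, 85, 64, 63, 49, 46, 46, 41, 31
The 2 values of 46 occupy positions 6–7 → each gets rank 6.
B has value 46 units → rank 6.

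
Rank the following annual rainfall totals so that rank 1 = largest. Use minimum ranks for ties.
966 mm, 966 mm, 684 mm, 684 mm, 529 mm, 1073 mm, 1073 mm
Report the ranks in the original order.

3, 3, 5, 5, 7, 1, 1

Sorted (descending): 1073, 1073, 966, 966, 684, 684, 529
The 2 values of 1073 occupy positions 1–2 → each gets rank 1.
The 2 values of 966 occupy positions 3–4 → each gets rank 3.
The 2 values of 684 occupy positions 5–6 → each gets rank 5.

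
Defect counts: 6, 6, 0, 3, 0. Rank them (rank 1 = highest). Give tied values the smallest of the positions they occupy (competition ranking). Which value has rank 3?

Sorted (descending): 6, 6, 3, 0, 0
The 2 values of 6 occupy positions 1–2 → each gets rank 1.
The 2 values of 0 occupy positions 4–5 → each gets rank 4.
Rank 3 → value 3.

3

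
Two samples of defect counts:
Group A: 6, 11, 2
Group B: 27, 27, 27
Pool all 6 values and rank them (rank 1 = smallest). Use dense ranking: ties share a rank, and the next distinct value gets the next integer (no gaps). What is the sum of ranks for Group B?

12

Sorted (ascending): 2, 6, 11, 27, 27, 27
The 3 values of 27 share dense rank 4.
Remaining distinct values take the next consecutive integers.
Group B values → pooled ranks: 27→4, 27→4, 27→4
Rank sum = 4 + 4 + 4 = 12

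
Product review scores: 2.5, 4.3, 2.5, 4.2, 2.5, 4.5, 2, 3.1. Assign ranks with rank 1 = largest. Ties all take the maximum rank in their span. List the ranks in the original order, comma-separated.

7, 2, 7, 3, 7, 1, 8, 4

Sorted (descending): 4.5, 4.3, 4.2, 3.1, 2.5, 2.5, 2.5, 2
The 3 values of 2.5 occupy positions 5–7 → each gets rank 7.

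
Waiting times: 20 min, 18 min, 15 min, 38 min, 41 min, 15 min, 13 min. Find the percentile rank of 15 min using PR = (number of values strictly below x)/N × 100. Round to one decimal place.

14.3

N = 7.
Strictly below 15: 1. Equal to 15: 2.
PR = 1/7 × 100 = 14.3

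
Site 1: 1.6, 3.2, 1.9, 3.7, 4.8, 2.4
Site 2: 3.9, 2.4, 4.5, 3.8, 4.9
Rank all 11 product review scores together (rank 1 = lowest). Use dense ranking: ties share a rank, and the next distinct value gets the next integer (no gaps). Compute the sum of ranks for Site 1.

Sorted (ascending): 1.6, 1.9, 2.4, 2.4, 3.2, 3.7, 3.8, 3.9, 4.5, 4.8, 4.9
The 2 values of 2.4 share dense rank 3.
Remaining distinct values take the next consecutive integers.
Site 1 values → pooled ranks: 1.6→1, 3.2→4, 1.9→2, 3.7→5, 4.8→9, 2.4→3
Rank sum = 1 + 4 + 2 + 5 + 9 + 3 = 24

24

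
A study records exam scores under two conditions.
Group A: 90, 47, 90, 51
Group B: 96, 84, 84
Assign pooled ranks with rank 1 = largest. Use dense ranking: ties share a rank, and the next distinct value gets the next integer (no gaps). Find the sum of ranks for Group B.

7

Sorted (descending): 96, 90, 90, 84, 84, 51, 47
The 2 values of 90 share dense rank 2.
The 2 values of 84 share dense rank 3.
Remaining distinct values take the next consecutive integers.
Group B values → pooled ranks: 96→1, 84→3, 84→3
Rank sum = 1 + 3 + 3 = 7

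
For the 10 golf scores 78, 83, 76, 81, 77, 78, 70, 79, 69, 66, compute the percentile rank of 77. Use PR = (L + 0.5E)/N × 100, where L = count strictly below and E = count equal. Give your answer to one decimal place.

N = 10.
Strictly below 77: 4. Equal to 77: 1.
PR = (4 + 0.5·1)/10 × 100 = 45.0

45.0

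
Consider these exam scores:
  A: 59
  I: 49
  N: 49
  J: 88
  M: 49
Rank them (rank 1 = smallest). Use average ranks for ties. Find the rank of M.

2

Sorted (ascending): 49, 49, 49, 59, 88
The 3 values of 49 occupy positions 1–3 → average rank 2.
M has value 49 → rank 2.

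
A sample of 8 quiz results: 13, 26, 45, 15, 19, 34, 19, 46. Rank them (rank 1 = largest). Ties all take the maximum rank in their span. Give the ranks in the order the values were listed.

Sorted (descending): 46, 45, 34, 26, 19, 19, 15, 13
The 2 values of 19 occupy positions 5–6 → each gets rank 6.

8, 4, 2, 7, 6, 3, 6, 1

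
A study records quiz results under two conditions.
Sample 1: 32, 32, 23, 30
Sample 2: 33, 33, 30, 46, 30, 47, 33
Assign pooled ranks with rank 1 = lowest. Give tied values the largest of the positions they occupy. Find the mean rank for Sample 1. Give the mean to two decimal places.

Sorted (ascending): 23, 30, 30, 30, 32, 32, 33, 33, 33, 46, 47
The 3 values of 30 occupy positions 2–4 → each gets rank 4.
The 2 values of 32 occupy positions 5–6 → each gets rank 6.
The 3 values of 33 occupy positions 7–9 → each gets rank 9.
Sample 1 values → pooled ranks: 32→6, 32→6, 23→1, 30→4
Mean rank = (6 + 6 + 1 + 4) / 4 = 4.25

4.25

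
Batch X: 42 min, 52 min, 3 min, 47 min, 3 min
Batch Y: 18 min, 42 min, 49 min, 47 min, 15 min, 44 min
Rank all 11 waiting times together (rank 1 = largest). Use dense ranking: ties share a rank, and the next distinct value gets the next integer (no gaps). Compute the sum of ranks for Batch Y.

27

Sorted (descending): 52, 49, 47, 47, 44, 42, 42, 18, 15, 3, 3
The 2 values of 47 share dense rank 3.
The 2 values of 42 share dense rank 5.
The 2 values of 3 share dense rank 8.
Remaining distinct values take the next consecutive integers.
Batch Y values → pooled ranks: 18→6, 42→5, 49→2, 47→3, 15→7, 44→4
Rank sum = 6 + 5 + 2 + 3 + 7 + 4 = 27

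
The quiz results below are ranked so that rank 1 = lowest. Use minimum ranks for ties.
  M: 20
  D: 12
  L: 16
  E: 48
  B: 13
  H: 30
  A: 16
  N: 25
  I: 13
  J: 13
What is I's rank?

Sorted (ascending): 12, 13, 13, 13, 16, 16, 20, 25, 30, 48
The 3 values of 13 occupy positions 2–4 → each gets rank 2.
The 2 values of 16 occupy positions 5–6 → each gets rank 5.
I has value 13 → rank 2.

2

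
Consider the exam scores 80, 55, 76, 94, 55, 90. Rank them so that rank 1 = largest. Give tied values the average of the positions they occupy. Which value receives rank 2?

90

Sorted (descending): 94, 90, 80, 76, 55, 55
The 2 values of 55 occupy positions 5–6 → average rank (5+6)/2 = 5.5.
Rank 2 → value 90.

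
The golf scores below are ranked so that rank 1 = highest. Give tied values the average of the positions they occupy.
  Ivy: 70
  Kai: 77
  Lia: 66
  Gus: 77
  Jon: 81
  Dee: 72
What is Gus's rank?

2.5

Sorted (descending): 81, 77, 77, 72, 70, 66
The 2 values of 77 occupy positions 2–3 → average rank (2+3)/2 = 2.5.
Gus has value 77 → rank 2.5.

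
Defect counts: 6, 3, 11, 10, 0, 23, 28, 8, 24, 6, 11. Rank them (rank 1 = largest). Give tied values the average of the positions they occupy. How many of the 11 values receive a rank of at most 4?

Sorted (descending): 28, 24, 23, 11, 11, 10, 8, 6, 6, 3, 0
The 2 values of 11 occupy positions 4–5 → average rank (4+5)/2 = 4.5.
The 2 values of 6 occupy positions 8–9 → average rank (8+9)/2 = 8.5.
Ranks ≤ 4: {1, 2, 3} → 3 values.

3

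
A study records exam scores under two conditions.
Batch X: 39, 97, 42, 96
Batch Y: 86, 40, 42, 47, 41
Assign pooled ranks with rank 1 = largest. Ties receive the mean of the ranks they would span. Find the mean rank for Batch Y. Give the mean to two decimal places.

5.50

Sorted (descending): 97, 96, 86, 47, 42, 42, 41, 40, 39
The 2 values of 42 occupy positions 5–6 → average rank (5+6)/2 = 5.5.
Batch Y values → pooled ranks: 86→3, 40→8, 42→5.5, 47→4, 41→7
Mean rank = (3 + 8 + 5.5 + 4 + 7) / 5 = 5.50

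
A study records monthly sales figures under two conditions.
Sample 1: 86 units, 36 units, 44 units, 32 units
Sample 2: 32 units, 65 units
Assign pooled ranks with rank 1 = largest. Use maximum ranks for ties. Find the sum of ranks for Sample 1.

Sorted (descending): 86, 65, 44, 36, 32, 32
The 2 values of 32 occupy positions 5–6 → each gets rank 6.
Sample 1 values → pooled ranks: 86→1, 36→4, 44→3, 32→6
Rank sum = 1 + 4 + 3 + 6 = 14

14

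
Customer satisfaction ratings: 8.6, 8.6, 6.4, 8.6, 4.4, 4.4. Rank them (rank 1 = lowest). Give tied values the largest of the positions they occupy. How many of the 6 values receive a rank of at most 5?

3

Sorted (ascending): 4.4, 4.4, 6.4, 8.6, 8.6, 8.6
The 2 values of 4.4 occupy positions 1–2 → each gets rank 2.
The 3 values of 8.6 occupy positions 4–6 → each gets rank 6.
Ranks ≤ 5: {2, 2, 3} → 3 values.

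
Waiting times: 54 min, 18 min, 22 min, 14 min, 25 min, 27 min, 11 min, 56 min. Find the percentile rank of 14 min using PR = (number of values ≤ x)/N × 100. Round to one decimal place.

25.0

N = 8.
Strictly below 14: 1. Equal to 14: 1.
PR = 2/8 × 100 = 25.0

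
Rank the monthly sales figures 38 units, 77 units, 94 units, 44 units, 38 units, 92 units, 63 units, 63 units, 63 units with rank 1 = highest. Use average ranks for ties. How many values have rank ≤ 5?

6

Sorted (descending): 94, 92, 77, 63, 63, 63, 44, 38, 38
The 3 values of 63 occupy positions 4–6 → average rank 5.
The 2 values of 38 occupy positions 8–9 → average rank (8+9)/2 = 8.5.
Ranks ≤ 5: {1, 2, 3, 5, 5, 5} → 6 values.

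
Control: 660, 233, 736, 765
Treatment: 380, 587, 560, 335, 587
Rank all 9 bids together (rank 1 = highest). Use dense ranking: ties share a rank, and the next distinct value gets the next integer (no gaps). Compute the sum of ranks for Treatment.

26

Sorted (descending): 765, 736, 660, 587, 587, 560, 380, 335, 233
The 2 values of 587 share dense rank 4.
Remaining distinct values take the next consecutive integers.
Treatment values → pooled ranks: 380→6, 587→4, 560→5, 335→7, 587→4
Rank sum = 6 + 4 + 5 + 7 + 4 = 26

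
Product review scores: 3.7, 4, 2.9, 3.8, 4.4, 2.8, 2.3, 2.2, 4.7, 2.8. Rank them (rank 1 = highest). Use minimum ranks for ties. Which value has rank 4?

Sorted (descending): 4.7, 4.4, 4, 3.8, 3.7, 2.9, 2.8, 2.8, 2.3, 2.2
The 2 values of 2.8 occupy positions 7–8 → each gets rank 7.
Rank 4 → value 3.8.

3.8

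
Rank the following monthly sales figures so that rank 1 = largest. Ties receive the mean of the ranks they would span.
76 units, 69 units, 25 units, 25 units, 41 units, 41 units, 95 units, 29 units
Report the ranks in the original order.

2, 3, 7.5, 7.5, 4.5, 4.5, 1, 6

Sorted (descending): 95, 76, 69, 41, 41, 29, 25, 25
The 2 values of 41 occupy positions 4–5 → average rank (4+5)/2 = 4.5.
The 2 values of 25 occupy positions 7–8 → average rank (7+8)/2 = 7.5.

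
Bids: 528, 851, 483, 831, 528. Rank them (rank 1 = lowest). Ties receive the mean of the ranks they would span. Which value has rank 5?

851

Sorted (ascending): 483, 528, 528, 831, 851
The 2 values of 528 occupy positions 2–3 → average rank (2+3)/2 = 2.5.
Rank 5 → value 851.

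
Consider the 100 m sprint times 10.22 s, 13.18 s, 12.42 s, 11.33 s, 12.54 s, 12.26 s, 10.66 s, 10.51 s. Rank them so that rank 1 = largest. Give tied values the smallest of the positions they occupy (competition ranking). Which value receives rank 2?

12.54

Sorted (descending): 13.18, 12.54, 12.42, 12.26, 11.33, 10.66, 10.51, 10.22
No ties — each value takes its position as its rank.
Rank 2 → value 12.54.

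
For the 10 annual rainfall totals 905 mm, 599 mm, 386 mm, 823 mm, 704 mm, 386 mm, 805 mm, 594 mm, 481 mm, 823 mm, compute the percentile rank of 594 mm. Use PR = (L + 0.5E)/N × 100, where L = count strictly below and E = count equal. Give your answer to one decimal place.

35.0

N = 10.
Strictly below 594: 3. Equal to 594: 1.
PR = (3 + 0.5·1)/10 × 100 = 35.0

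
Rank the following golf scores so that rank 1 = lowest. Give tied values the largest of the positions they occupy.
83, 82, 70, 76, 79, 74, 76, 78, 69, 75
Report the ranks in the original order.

10, 9, 2, 6, 8, 3, 6, 7, 1, 4

Sorted (ascending): 69, 70, 74, 75, 76, 76, 78, 79, 82, 83
The 2 values of 76 occupy positions 5–6 → each gets rank 6.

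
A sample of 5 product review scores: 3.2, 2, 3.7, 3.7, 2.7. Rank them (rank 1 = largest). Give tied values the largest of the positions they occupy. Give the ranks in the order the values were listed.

Sorted (descending): 3.7, 3.7, 3.2, 2.7, 2
The 2 values of 3.7 occupy positions 1–2 → each gets rank 2.

3, 5, 2, 2, 4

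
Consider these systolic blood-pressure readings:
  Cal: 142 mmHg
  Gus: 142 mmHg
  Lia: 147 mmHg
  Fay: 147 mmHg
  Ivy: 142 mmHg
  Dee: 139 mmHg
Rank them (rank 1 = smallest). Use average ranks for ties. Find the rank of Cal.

3

Sorted (ascending): 139, 142, 142, 142, 147, 147
The 3 values of 142 occupy positions 2–4 → average rank 3.
The 2 values of 147 occupy positions 5–6 → average rank (5+6)/2 = 5.5.
Cal has value 142 mmHg → rank 3.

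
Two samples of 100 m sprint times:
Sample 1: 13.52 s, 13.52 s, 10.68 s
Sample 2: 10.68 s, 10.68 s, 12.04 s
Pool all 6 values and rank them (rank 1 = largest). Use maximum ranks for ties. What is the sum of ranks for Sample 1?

10

Sorted (descending): 13.52, 13.52, 12.04, 10.68, 10.68, 10.68
The 2 values of 13.52 occupy positions 1–2 → each gets rank 2.
The 3 values of 10.68 occupy positions 4–6 → each gets rank 6.
Sample 1 values → pooled ranks: 13.52→2, 13.52→2, 10.68→6
Rank sum = 2 + 2 + 6 = 10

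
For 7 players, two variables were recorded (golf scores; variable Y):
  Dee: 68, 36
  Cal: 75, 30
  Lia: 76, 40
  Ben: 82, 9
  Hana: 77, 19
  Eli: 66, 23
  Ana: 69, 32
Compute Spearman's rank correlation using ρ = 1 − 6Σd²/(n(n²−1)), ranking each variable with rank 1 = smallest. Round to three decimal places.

Ranks of variable 1: 2, 4, 5, 7, 6, 1, 3
Ranks of variable 2: 6, 4, 7, 1, 2, 3, 5
d = r₁ − r₂: -4, 0, -2, 6, 4, -2, -2
d²: 16, 0, 4, 36, 16, 4, 4; Σd² = 80
ρ = 1 − 6·80/(7·48) = 1 − 480/336 = -0.429

-0.429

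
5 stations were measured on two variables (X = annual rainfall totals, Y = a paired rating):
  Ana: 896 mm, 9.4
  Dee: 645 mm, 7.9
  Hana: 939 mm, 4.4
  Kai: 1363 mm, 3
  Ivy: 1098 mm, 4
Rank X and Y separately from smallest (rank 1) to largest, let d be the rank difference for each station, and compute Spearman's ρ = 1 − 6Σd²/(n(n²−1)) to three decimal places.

Ranks of variable 1: 2, 1, 3, 5, 4
Ranks of variable 2: 5, 4, 3, 1, 2
d = r₁ − r₂: -3, -3, 0, 4, 2
d²: 9, 9, 0, 16, 4; Σd² = 38
ρ = 1 − 6·38/(5·24) = 1 − 228/120 = -0.900

-0.900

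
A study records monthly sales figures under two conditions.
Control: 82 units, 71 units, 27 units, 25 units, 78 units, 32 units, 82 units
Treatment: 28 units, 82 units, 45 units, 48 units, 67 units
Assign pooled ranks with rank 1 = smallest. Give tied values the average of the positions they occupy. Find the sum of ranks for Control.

Sorted (ascending): 25, 27, 28, 32, 45, 48, 67, 71, 78, 82, 82, 82
The 3 values of 82 occupy positions 10–12 → average rank 11.
Control values → pooled ranks: 82→11, 71→8, 27→2, 25→1, 78→9, 32→4, 82→11
Rank sum = 11 + 8 + 2 + 1 + 9 + 4 + 11 = 46

46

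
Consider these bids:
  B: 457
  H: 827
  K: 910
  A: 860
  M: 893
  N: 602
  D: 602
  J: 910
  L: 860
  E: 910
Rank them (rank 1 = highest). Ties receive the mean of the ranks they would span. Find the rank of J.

Sorted (descending): 910, 910, 910, 893, 860, 860, 827, 602, 602, 457
The 3 values of 910 occupy positions 1–3 → average rank 2.
The 2 values of 860 occupy positions 5–6 → average rank (5+6)/2 = 5.5.
The 2 values of 602 occupy positions 8–9 → average rank (8+9)/2 = 8.5.
J has value 910 → rank 2.

2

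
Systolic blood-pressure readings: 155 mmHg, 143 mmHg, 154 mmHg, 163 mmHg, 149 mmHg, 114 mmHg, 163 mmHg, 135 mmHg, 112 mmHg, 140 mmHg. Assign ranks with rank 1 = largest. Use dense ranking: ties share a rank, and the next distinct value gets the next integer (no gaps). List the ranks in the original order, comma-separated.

2, 5, 3, 1, 4, 8, 1, 7, 9, 6

Sorted (descending): 163, 163, 155, 154, 149, 143, 140, 135, 114, 112
The 2 values of 163 share dense rank 1.
Remaining distinct values take the next consecutive integers.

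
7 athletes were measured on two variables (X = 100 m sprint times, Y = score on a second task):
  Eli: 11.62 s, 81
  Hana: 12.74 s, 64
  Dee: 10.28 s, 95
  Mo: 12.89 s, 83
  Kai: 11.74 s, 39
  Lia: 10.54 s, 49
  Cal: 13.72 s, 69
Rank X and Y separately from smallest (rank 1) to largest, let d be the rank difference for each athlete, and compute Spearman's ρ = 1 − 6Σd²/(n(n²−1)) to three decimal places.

Ranks of variable 1: 3, 5, 1, 6, 4, 2, 7
Ranks of variable 2: 5, 3, 7, 6, 1, 2, 4
d = r₁ − r₂: -2, 2, -6, 0, 3, 0, 3
d²: 4, 4, 36, 0, 9, 0, 9; Σd² = 62
ρ = 1 − 6·62/(7·48) = 1 − 372/336 = -0.107

-0.107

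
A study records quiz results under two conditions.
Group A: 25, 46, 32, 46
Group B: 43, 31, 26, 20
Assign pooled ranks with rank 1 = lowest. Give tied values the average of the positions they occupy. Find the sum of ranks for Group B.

Sorted (ascending): 20, 25, 26, 31, 32, 43, 46, 46
The 2 values of 46 occupy positions 7–8 → average rank (7+8)/2 = 7.5.
Group B values → pooled ranks: 43→6, 31→4, 26→3, 20→1
Rank sum = 6 + 4 + 3 + 1 = 14

14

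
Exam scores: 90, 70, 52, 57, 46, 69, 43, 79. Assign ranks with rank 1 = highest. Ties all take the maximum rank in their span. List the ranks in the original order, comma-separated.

Sorted (descending): 90, 79, 70, 69, 57, 52, 46, 43
No ties — each value takes its position as its rank.

1, 3, 6, 5, 7, 4, 8, 2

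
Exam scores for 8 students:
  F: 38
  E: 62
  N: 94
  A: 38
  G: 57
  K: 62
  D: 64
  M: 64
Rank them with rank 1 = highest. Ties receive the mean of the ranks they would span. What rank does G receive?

6

Sorted (descending): 94, 64, 64, 62, 62, 57, 38, 38
The 2 values of 64 occupy positions 2–3 → average rank (2+3)/2 = 2.5.
The 2 values of 62 occupy positions 4–5 → average rank (4+5)/2 = 4.5.
The 2 values of 38 occupy positions 7–8 → average rank (7+8)/2 = 7.5.
G has value 57 → rank 6.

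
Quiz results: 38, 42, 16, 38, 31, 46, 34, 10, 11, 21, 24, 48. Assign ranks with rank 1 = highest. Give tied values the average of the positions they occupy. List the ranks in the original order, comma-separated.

4.5, 3, 10, 4.5, 7, 2, 6, 12, 11, 9, 8, 1

Sorted (descending): 48, 46, 42, 38, 38, 34, 31, 24, 21, 16, 11, 10
The 2 values of 38 occupy positions 4–5 → average rank (4+5)/2 = 4.5.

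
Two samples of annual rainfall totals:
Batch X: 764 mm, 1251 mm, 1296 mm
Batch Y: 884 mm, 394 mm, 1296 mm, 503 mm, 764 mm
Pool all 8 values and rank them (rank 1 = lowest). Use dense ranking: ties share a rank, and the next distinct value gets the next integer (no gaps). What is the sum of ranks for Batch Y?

16

Sorted (ascending): 394, 503, 764, 764, 884, 1251, 1296, 1296
The 2 values of 764 share dense rank 3.
The 2 values of 1296 share dense rank 6.
Remaining distinct values take the next consecutive integers.
Batch Y values → pooled ranks: 884→4, 394→1, 1296→6, 503→2, 764→3
Rank sum = 4 + 1 + 6 + 2 + 3 = 16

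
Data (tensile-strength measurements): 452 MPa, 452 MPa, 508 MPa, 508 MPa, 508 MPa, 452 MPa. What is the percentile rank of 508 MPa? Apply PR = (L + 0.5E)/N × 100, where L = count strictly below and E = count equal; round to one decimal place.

75.0

N = 6.
Strictly below 508: 3. Equal to 508: 3.
PR = (3 + 0.5·3)/6 × 100 = 75.0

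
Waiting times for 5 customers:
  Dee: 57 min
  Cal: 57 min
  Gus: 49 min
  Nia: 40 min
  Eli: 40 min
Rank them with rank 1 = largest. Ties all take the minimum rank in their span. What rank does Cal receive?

Sorted (descending): 57, 57, 49, 40, 40
The 2 values of 57 occupy positions 1–2 → each gets rank 1.
The 2 values of 40 occupy positions 4–5 → each gets rank 4.
Cal has value 57 min → rank 1.

1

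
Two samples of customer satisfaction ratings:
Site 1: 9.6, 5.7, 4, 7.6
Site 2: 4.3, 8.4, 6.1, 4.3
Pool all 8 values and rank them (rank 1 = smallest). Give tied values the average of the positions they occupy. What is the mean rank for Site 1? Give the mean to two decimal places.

Sorted (ascending): 4, 4.3, 4.3, 5.7, 6.1, 7.6, 8.4, 9.6
The 2 values of 4.3 occupy positions 2–3 → average rank (2+3)/2 = 2.5.
Site 1 values → pooled ranks: 9.6→8, 5.7→4, 4→1, 7.6→6
Mean rank = (8 + 4 + 1 + 6) / 4 = 4.75

4.75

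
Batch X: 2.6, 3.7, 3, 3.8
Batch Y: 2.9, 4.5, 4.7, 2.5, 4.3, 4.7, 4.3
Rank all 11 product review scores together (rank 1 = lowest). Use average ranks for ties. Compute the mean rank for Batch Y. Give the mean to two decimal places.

7.00

Sorted (ascending): 2.5, 2.6, 2.9, 3, 3.7, 3.8, 4.3, 4.3, 4.5, 4.7, 4.7
The 2 values of 4.3 occupy positions 7–8 → average rank (7+8)/2 = 7.5.
The 2 values of 4.7 occupy positions 10–11 → average rank (10+11)/2 = 10.5.
Batch Y values → pooled ranks: 2.9→3, 4.5→9, 4.7→10.5, 2.5→1, 4.3→7.5, 4.7→10.5, 4.3→7.5
Mean rank = (3 + 9 + 10.5 + 1 + 7.5 + 10.5 + 7.5) / 7 = 7.00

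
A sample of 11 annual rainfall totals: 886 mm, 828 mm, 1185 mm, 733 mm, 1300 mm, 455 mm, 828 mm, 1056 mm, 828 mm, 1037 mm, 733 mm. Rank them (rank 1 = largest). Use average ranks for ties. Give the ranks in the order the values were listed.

5, 7, 2, 9.5, 1, 11, 7, 3, 7, 4, 9.5

Sorted (descending): 1300, 1185, 1056, 1037, 886, 828, 828, 828, 733, 733, 455
The 3 values of 828 occupy positions 6–8 → average rank 7.
The 2 values of 733 occupy positions 9–10 → average rank (9+10)/2 = 9.5.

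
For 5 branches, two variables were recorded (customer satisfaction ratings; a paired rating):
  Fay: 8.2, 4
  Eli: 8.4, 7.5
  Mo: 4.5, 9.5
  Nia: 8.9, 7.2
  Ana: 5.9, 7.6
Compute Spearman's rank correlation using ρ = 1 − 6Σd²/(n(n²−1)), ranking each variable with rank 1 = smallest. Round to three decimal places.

Ranks of variable 1: 3, 4, 1, 5, 2
Ranks of variable 2: 1, 3, 5, 2, 4
d = r₁ − r₂: 2, 1, -4, 3, -2
d²: 4, 1, 16, 9, 4; Σd² = 34
ρ = 1 − 6·34/(5·24) = 1 − 204/120 = -0.700

-0.700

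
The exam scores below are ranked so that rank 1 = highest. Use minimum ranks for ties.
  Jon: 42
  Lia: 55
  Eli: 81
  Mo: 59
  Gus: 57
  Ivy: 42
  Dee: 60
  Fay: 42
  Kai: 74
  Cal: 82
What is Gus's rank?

Sorted (descending): 82, 81, 74, 60, 59, 57, 55, 42, 42, 42
The 3 values of 42 occupy positions 8–10 → each gets rank 8.
Gus has value 57 → rank 6.

6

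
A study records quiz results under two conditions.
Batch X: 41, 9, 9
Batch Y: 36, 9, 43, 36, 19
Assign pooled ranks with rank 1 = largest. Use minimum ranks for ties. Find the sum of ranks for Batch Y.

Sorted (descending): 43, 41, 36, 36, 19, 9, 9, 9
The 2 values of 36 occupy positions 3–4 → each gets rank 3.
The 3 values of 9 occupy positions 6–8 → each gets rank 6.
Batch Y values → pooled ranks: 36→3, 9→6, 43→1, 36→3, 19→5
Rank sum = 3 + 6 + 1 + 3 + 5 = 18

18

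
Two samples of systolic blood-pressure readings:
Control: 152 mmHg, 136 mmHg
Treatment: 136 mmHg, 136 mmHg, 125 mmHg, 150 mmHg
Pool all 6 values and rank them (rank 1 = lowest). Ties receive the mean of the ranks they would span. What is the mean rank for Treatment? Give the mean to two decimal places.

3.00

Sorted (ascending): 125, 136, 136, 136, 150, 152
The 3 values of 136 occupy positions 2–4 → average rank 3.
Treatment values → pooled ranks: 136→3, 136→3, 125→1, 150→5
Mean rank = (3 + 3 + 1 + 5) / 4 = 3.00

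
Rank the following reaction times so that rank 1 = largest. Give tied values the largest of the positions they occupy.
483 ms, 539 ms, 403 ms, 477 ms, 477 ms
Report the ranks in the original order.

2, 1, 5, 4, 4

Sorted (descending): 539, 483, 477, 477, 403
The 2 values of 477 occupy positions 3–4 → each gets rank 4.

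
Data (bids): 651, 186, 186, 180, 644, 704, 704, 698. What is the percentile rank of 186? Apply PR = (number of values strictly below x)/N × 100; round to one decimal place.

N = 8.
Strictly below 186: 1. Equal to 186: 2.
PR = 1/8 × 100 = 12.5

12.5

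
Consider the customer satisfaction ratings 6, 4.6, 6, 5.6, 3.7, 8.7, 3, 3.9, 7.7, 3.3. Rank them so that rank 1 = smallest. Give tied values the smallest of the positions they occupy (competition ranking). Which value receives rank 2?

3.3

Sorted (ascending): 3, 3.3, 3.7, 3.9, 4.6, 5.6, 6, 6, 7.7, 8.7
The 2 values of 6 occupy positions 7–8 → each gets rank 7.
Rank 2 → value 3.3.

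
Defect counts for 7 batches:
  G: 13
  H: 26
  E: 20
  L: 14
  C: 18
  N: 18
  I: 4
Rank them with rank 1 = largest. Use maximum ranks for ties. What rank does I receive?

7

Sorted (descending): 26, 20, 18, 18, 14, 13, 4
The 2 values of 18 occupy positions 3–4 → each gets rank 4.
I has value 4 → rank 7.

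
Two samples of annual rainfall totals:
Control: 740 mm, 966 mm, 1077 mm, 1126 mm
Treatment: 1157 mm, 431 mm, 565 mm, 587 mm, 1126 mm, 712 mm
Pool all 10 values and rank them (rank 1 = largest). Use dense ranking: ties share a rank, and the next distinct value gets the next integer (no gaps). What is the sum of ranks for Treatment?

33

Sorted (descending): 1157, 1126, 1126, 1077, 966, 740, 712, 587, 565, 431
The 2 values of 1126 share dense rank 2.
Remaining distinct values take the next consecutive integers.
Treatment values → pooled ranks: 1157→1, 431→9, 565→8, 587→7, 1126→2, 712→6
Rank sum = 1 + 9 + 8 + 7 + 2 + 6 = 33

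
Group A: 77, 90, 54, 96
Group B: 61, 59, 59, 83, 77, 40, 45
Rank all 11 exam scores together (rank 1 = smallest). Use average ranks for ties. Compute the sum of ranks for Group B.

Sorted (ascending): 40, 45, 54, 59, 59, 61, 77, 77, 83, 90, 96
The 2 values of 59 occupy positions 4–5 → average rank (4+5)/2 = 4.5.
The 2 values of 77 occupy positions 7–8 → average rank (7+8)/2 = 7.5.
Group B values → pooled ranks: 61→6, 59→4.5, 59→4.5, 83→9, 77→7.5, 40→1, 45→2
Rank sum = 6 + 4.5 + 4.5 + 9 + 7.5 + 1 + 2 = 34.5

34.5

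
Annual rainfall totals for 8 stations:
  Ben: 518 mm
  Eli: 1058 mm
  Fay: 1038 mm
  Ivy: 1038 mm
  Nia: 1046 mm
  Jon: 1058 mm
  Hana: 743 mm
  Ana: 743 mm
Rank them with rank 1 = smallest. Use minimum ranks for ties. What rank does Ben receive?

1

Sorted (ascending): 518, 743, 743, 1038, 1038, 1046, 1058, 1058
The 2 values of 743 occupy positions 2–3 → each gets rank 2.
The 2 values of 1038 occupy positions 4–5 → each gets rank 4.
The 2 values of 1058 occupy positions 7–8 → each gets rank 7.
Ben has value 518 mm → rank 1.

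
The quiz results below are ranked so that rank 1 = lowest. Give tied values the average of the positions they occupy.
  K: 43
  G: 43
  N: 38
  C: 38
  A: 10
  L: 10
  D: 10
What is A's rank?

Sorted (ascending): 10, 10, 10, 38, 38, 43, 43
The 3 values of 10 occupy positions 1–3 → average rank 2.
The 2 values of 38 occupy positions 4–5 → average rank (4+5)/2 = 4.5.
The 2 values of 43 occupy positions 6–7 → average rank (6+7)/2 = 6.5.
A has value 10 → rank 2.

2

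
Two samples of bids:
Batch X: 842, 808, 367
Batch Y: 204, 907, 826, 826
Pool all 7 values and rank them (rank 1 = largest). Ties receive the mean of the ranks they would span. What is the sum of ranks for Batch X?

13

Sorted (descending): 907, 842, 826, 826, 808, 367, 204
The 2 values of 826 occupy positions 3–4 → average rank (3+4)/2 = 3.5.
Batch X values → pooled ranks: 842→2, 808→5, 367→6
Rank sum = 2 + 5 + 6 = 13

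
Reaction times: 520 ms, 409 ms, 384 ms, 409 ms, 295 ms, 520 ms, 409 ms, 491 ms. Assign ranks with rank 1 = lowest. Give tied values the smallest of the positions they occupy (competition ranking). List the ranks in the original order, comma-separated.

Sorted (ascending): 295, 384, 409, 409, 409, 491, 520, 520
The 3 values of 409 occupy positions 3–5 → each gets rank 3.
The 2 values of 520 occupy positions 7–8 → each gets rank 7.

7, 3, 2, 3, 1, 7, 3, 6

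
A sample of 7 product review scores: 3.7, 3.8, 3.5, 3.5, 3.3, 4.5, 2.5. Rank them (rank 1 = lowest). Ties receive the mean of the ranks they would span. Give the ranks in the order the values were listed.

5, 6, 3.5, 3.5, 2, 7, 1

Sorted (ascending): 2.5, 3.3, 3.5, 3.5, 3.7, 3.8, 4.5
The 2 values of 3.5 occupy positions 3–4 → average rank (3+4)/2 = 3.5.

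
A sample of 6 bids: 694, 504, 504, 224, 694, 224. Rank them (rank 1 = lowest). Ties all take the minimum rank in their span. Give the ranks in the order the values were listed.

Sorted (ascending): 224, 224, 504, 504, 694, 694
The 2 values of 224 occupy positions 1–2 → each gets rank 1.
The 2 values of 504 occupy positions 3–4 → each gets rank 3.
The 2 values of 694 occupy positions 5–6 → each gets rank 5.

5, 3, 3, 1, 5, 1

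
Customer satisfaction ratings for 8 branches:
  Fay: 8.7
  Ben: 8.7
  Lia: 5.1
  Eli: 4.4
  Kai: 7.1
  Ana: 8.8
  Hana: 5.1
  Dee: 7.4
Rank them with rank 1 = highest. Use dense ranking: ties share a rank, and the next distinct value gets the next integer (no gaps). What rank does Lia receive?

Sorted (descending): 8.8, 8.7, 8.7, 7.4, 7.1, 5.1, 5.1, 4.4
The 2 values of 8.7 share dense rank 2.
The 2 values of 5.1 share dense rank 5.
Remaining distinct values take the next consecutive integers.
Lia has value 5.1 → rank 5.

5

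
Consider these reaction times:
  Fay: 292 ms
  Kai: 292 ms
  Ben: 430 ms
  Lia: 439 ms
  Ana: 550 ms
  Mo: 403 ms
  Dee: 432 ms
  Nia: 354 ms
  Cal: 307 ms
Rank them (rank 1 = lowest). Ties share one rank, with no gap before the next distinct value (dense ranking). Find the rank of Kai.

1

Sorted (ascending): 292, 292, 307, 354, 403, 430, 432, 439, 550
The 2 values of 292 share dense rank 1.
Remaining distinct values take the next consecutive integers.
Kai has value 292 ms → rank 1.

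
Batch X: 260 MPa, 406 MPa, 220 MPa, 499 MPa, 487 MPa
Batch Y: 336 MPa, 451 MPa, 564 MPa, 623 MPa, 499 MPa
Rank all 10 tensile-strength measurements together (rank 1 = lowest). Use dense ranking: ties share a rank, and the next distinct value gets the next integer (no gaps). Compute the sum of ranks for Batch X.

20

Sorted (ascending): 220, 260, 336, 406, 451, 487, 499, 499, 564, 623
The 2 values of 499 share dense rank 7.
Remaining distinct values take the next consecutive integers.
Batch X values → pooled ranks: 260→2, 406→4, 220→1, 499→7, 487→6
Rank sum = 2 + 4 + 1 + 7 + 6 = 20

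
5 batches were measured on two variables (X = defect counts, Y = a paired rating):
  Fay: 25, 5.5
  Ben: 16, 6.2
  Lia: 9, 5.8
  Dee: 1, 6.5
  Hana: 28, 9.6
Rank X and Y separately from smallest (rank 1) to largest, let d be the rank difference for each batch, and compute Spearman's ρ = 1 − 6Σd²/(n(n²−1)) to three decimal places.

0.100

Ranks of variable 1: 4, 3, 2, 1, 5
Ranks of variable 2: 1, 3, 2, 4, 5
d = r₁ − r₂: 3, 0, 0, -3, 0
d²: 9, 0, 0, 9, 0; Σd² = 18
ρ = 1 − 6·18/(5·24) = 1 − 108/120 = 0.100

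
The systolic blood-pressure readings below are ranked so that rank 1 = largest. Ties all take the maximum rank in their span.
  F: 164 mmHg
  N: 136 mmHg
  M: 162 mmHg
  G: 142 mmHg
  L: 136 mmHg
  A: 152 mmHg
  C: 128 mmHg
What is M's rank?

Sorted (descending): 164, 162, 152, 142, 136, 136, 128
The 2 values of 136 occupy positions 5–6 → each gets rank 6.
M has value 162 mmHg → rank 2.

2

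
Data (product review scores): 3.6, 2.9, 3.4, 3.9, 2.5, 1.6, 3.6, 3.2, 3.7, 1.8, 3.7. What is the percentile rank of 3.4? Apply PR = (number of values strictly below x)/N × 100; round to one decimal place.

45.5

N = 11.
Strictly below 3.4: 5. Equal to 3.4: 1.
PR = 5/11 × 100 = 45.5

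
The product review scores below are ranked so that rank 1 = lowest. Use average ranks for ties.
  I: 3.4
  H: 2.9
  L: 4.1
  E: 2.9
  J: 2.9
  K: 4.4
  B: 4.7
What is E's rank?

2

Sorted (ascending): 2.9, 2.9, 2.9, 3.4, 4.1, 4.4, 4.7
The 3 values of 2.9 occupy positions 1–3 → average rank 2.
E has value 2.9 → rank 2.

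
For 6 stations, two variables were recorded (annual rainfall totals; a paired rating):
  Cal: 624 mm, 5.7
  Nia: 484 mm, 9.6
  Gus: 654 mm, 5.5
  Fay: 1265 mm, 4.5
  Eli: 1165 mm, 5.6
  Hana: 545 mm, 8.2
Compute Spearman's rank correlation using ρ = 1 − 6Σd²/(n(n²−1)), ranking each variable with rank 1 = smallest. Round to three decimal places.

-0.943

Ranks of variable 1: 3, 1, 4, 6, 5, 2
Ranks of variable 2: 4, 6, 2, 1, 3, 5
d = r₁ − r₂: -1, -5, 2, 5, 2, -3
d²: 1, 25, 4, 25, 4, 9; Σd² = 68
ρ = 1 − 6·68/(6·35) = 1 − 408/210 = -0.943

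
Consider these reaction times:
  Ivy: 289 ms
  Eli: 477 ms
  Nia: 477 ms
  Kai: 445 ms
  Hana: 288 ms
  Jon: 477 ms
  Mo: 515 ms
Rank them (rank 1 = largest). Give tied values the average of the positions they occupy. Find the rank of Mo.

Sorted (descending): 515, 477, 477, 477, 445, 289, 288
The 3 values of 477 occupy positions 2–4 → average rank 3.
Mo has value 515 ms → rank 1.

1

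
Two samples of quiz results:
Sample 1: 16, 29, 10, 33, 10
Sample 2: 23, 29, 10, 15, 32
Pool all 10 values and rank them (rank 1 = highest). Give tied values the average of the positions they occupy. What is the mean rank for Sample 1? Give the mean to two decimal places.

Sorted (descending): 33, 32, 29, 29, 23, 16, 15, 10, 10, 10
The 2 values of 29 occupy positions 3–4 → average rank (3+4)/2 = 3.5.
The 3 values of 10 occupy positions 8–10 → average rank 9.
Sample 1 values → pooled ranks: 16→6, 29→3.5, 10→9, 33→1, 10→9
Mean rank = (6 + 3.5 + 9 + 1 + 9) / 5 = 5.70

5.70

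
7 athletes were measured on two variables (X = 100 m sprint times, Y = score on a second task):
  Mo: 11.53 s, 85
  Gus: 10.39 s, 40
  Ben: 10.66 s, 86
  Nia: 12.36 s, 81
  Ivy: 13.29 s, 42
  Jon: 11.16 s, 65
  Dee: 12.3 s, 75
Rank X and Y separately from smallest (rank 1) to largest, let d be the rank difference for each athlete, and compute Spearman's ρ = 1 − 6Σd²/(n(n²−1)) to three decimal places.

0.000

Ranks of variable 1: 4, 1, 2, 6, 7, 3, 5
Ranks of variable 2: 6, 1, 7, 5, 2, 3, 4
d = r₁ − r₂: -2, 0, -5, 1, 5, 0, 1
d²: 4, 0, 25, 1, 25, 0, 1; Σd² = 56
ρ = 1 − 6·56/(7·48) = 1 − 336/336 = 0.000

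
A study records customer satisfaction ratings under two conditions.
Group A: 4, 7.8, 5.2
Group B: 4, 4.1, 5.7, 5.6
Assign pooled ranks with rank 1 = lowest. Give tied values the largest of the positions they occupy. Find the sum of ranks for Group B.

16

Sorted (ascending): 4, 4, 4.1, 5.2, 5.6, 5.7, 7.8
The 2 values of 4 occupy positions 1–2 → each gets rank 2.
Group B values → pooled ranks: 4→2, 4.1→3, 5.7→6, 5.6→5
Rank sum = 2 + 3 + 6 + 5 = 16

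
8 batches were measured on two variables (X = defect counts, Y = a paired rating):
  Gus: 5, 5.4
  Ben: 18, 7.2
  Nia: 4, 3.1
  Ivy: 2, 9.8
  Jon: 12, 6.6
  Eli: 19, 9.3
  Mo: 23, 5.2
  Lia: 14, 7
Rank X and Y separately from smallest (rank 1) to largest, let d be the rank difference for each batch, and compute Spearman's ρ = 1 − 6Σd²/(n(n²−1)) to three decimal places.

Ranks of variable 1: 3, 6, 2, 1, 4, 7, 8, 5
Ranks of variable 2: 3, 6, 1, 8, 4, 7, 2, 5
d = r₁ − r₂: 0, 0, 1, -7, 0, 0, 6, 0
d²: 0, 0, 1, 49, 0, 0, 36, 0; Σd² = 86
ρ = 1 − 6·86/(8·63) = 1 − 516/504 = -0.024

-0.024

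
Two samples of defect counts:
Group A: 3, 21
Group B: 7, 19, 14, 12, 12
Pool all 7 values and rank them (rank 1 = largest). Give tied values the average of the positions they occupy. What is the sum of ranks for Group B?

Sorted (descending): 21, 19, 14, 12, 12, 7, 3
The 2 values of 12 occupy positions 4–5 → average rank (4+5)/2 = 4.5.
Group B values → pooled ranks: 7→6, 19→2, 14→3, 12→4.5, 12→4.5
Rank sum = 6 + 2 + 3 + 4.5 + 4.5 = 20

20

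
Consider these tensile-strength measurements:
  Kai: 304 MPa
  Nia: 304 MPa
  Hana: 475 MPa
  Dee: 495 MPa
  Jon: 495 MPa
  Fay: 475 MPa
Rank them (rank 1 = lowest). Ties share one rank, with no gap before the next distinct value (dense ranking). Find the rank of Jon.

Sorted (ascending): 304, 304, 475, 475, 495, 495
The 2 values of 304 share dense rank 1.
The 2 values of 475 share dense rank 2.
The 2 values of 495 share dense rank 3.
Jon has value 495 MPa → rank 3.

3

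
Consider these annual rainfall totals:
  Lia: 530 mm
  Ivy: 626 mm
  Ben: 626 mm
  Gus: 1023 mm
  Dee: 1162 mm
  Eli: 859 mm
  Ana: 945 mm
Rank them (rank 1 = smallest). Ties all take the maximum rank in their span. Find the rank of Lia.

1

Sorted (ascending): 530, 626, 626, 859, 945, 1023, 1162
The 2 values of 626 occupy positions 2–3 → each gets rank 3.
Lia has value 530 mm → rank 1.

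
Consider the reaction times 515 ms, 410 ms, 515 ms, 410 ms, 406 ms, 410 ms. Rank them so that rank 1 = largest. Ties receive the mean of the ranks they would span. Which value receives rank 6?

406

Sorted (descending): 515, 515, 410, 410, 410, 406
The 2 values of 515 occupy positions 1–2 → average rank (1+2)/2 = 1.5.
The 3 values of 410 occupy positions 3–5 → average rank 4.
Rank 6 → value 406.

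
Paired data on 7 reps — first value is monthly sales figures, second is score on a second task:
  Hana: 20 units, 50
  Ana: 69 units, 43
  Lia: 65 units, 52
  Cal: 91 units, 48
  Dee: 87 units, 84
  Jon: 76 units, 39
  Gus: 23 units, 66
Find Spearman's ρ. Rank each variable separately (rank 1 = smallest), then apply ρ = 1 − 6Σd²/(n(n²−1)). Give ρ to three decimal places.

-0.179

Ranks of variable 1: 1, 4, 3, 7, 6, 5, 2
Ranks of variable 2: 4, 2, 5, 3, 7, 1, 6
d = r₁ − r₂: -3, 2, -2, 4, -1, 4, -4
d²: 9, 4, 4, 16, 1, 16, 16; Σd² = 66
ρ = 1 − 6·66/(7·48) = 1 − 396/336 = -0.179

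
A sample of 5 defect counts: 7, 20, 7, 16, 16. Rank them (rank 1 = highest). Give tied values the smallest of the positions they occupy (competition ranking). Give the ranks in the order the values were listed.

4, 1, 4, 2, 2

Sorted (descending): 20, 16, 16, 7, 7
The 2 values of 16 occupy positions 2–3 → each gets rank 2.
The 2 values of 7 occupy positions 4–5 → each gets rank 4.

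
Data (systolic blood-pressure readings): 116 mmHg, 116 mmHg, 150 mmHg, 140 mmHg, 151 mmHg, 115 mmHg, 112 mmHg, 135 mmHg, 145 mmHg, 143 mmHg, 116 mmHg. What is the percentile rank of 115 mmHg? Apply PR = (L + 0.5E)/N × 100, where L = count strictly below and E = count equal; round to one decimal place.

13.6

N = 11.
Strictly below 115: 1. Equal to 115: 1.
PR = (1 + 0.5·1)/11 × 100 = 13.6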